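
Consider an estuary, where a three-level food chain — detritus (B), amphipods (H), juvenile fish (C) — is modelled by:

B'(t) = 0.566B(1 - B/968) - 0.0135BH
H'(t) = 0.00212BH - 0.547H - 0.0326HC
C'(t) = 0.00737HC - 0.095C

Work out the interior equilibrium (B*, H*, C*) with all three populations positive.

B* ≈ 670, H* ≈ 12.9, C* ≈ 26.8

From dC/dt = 0: 0.00737H* = 0.095, so H* = 12.9.
From dB/dt = 0: 0.566(1 - B*/968) = 0.0135·12.9, giving B* = 968·(1 - 0.307) = 670.
From dH/dt = 0: 0.00212·670 - 0.547 = 0.0326C*, so C* = 0.874/0.0326 = 26.8.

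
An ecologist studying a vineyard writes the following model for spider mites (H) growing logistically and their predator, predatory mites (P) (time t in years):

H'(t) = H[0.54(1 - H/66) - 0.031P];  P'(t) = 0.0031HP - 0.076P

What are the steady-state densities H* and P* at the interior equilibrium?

From dP/dt = 0 with P > 0: 0.0031H* = 0.076, so H* = 24.5.
Substitute into dH/dt = 0: 0.54(1 - 24.5/66) = 0.031P*.
The bracket is 0.629, giving P* = 0.339/0.031 = 10.9.

H* ≈ 24.5, P* ≈ 10.9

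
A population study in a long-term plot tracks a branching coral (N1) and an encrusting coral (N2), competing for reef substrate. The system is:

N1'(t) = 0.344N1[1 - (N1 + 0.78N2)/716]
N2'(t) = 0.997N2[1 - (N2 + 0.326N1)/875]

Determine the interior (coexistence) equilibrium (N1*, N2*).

N1* ≈ 44.9, N2* ≈ 860

Setting both brackets to zero gives the nullclines N1 + 0.78N2 = 716 and 0.326N1 + N2 = 875.
Substituting N2 = 875 - 0.326N1 into the first: N1(1 - 0.78·0.326) = 716 - 0.78·875.
So N1* = 33.5/0.746 = 44.9, and then N2* = 875 - 0.326·44.9 = 860.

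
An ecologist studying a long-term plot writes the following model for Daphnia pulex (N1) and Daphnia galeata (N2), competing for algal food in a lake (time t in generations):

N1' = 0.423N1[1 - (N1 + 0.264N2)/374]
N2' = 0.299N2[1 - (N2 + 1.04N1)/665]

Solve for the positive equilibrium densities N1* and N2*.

N1* ≈ 274, N2* ≈ 381

Setting both brackets to zero gives the nullclines N1 + 0.264N2 = 374 and 1.04N1 + N2 = 665.
Substituting N2 = 665 - 1.04N1 into the first: N1(1 - 0.264·1.04) = 374 - 0.264·665.
So N1* = 198/0.725 = 274, and then N2* = 665 - 1.04·274 = 381.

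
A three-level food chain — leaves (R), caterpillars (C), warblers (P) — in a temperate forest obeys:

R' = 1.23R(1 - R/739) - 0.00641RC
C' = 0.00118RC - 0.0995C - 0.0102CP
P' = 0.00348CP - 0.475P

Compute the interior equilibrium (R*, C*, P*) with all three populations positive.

R* ≈ 213, C* ≈ 136, P* ≈ 14.9

From dP/dt = 0: 0.00348C* = 0.475, so C* = 136.
From dR/dt = 0: 1.23(1 - R*/739) = 0.00641·136, giving R* = 739·(1 - 0.711) = 213.
From dC/dt = 0: 0.00118·213 - 0.0995 = 0.0102P*, so P* = 0.152/0.0102 = 14.9.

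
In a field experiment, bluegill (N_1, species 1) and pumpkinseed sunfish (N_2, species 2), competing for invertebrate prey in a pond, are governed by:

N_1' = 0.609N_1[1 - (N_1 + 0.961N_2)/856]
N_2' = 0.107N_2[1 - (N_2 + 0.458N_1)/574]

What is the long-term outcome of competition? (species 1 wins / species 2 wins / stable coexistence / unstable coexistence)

Compare the nullcline intercepts: K1/α12 = 856/0.961 = 891 > K2 = 574; K2/α21 = 574/0.458 = 1250 > K1 = 856.
Since both inequalities hold, each species can invade when rare, so the interior equilibrium is stable.

stable coexistence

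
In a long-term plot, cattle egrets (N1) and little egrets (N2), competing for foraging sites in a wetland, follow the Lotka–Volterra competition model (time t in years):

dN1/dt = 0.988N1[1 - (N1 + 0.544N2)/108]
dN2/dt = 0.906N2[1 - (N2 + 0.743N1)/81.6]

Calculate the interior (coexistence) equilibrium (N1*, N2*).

Setting both brackets to zero gives the nullclines N1 + 0.544N2 = 108 and 0.743N1 + N2 = 81.6.
Substituting N2 = 81.6 - 0.743N1 into the first: N1(1 - 0.544·0.743) = 108 - 0.544·81.6.
So N1* = 63.6/0.596 = 107, and then N2* = 81.6 - 0.743·107 = 2.28.

N1* ≈ 107, N2* ≈ 2.28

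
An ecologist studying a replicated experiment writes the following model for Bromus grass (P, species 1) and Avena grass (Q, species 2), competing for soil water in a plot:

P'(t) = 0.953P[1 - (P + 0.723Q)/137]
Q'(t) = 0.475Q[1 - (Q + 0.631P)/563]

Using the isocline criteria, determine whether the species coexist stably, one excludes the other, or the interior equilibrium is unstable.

Compare the nullcline intercepts: K1/α12 = 137/0.723 = 189 < K2 = 563; K2/α21 = 563/0.631 = 892 > K1 = 137.
Since the inequalities point opposite ways, species 2 can invade but species 1 cannot.

species 2 excludes species 1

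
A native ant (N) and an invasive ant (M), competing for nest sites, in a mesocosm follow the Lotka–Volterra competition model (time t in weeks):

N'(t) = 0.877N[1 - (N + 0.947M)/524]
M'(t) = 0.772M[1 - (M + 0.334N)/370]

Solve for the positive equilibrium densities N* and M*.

N* ≈ 254, M* ≈ 285

Setting both brackets to zero gives the nullclines N + 0.947M = 524 and 0.334N + M = 370.
Substituting M = 370 - 0.334N into the first: N(1 - 0.947·0.334) = 524 - 0.947·370.
So N* = 174/0.684 = 254, and then M* = 370 - 0.334·254 = 285.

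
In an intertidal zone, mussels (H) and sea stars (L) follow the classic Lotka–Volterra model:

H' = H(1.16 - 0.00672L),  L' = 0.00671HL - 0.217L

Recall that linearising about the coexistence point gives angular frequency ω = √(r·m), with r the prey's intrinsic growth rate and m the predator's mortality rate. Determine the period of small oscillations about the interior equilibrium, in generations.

T ≈ 12.5 generations

Here r = 1.16 and m = 0.217, so r·m = 0.252.
ω = √0.252 = 0.502 per generation, hence T = 2π/ω ≈ 12.5 generations.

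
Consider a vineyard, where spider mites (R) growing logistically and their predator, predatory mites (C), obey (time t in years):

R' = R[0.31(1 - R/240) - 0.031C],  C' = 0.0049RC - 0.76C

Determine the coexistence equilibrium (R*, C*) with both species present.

From dC/dt = 0 with C > 0: 0.0049R* = 0.76, so R* = 155.
Substitute into dR/dt = 0: 0.31(1 - 155/240) = 0.031C*.
The bracket is 0.354, giving C* = 0.11/0.031 = 3.54.

R* ≈ 155, C* ≈ 3.54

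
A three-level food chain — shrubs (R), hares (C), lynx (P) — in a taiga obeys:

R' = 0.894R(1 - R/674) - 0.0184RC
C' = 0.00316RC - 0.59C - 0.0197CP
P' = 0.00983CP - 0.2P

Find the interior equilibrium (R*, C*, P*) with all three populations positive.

R* ≈ 392, C* ≈ 20.3, P* ≈ 32.9

From dP/dt = 0: 0.00983C* = 0.2, so C* = 20.3.
From dR/dt = 0: 0.894(1 - R*/674) = 0.0184·20.3, giving R* = 674·(1 - 0.419) = 392.
From dC/dt = 0: 0.00316·392 - 0.59 = 0.0197P*, so P* = 0.648/0.0197 = 32.9.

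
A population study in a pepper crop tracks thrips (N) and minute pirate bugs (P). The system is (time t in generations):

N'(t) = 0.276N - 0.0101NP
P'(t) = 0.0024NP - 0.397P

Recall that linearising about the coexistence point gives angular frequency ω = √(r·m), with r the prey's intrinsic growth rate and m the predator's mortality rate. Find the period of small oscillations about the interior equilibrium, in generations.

Here r = 0.276 and m = 0.397, so r·m = 0.11.
ω = √0.11 = 0.331 per generation, hence T = 2π/ω ≈ 19 generations.

T ≈ 19 generations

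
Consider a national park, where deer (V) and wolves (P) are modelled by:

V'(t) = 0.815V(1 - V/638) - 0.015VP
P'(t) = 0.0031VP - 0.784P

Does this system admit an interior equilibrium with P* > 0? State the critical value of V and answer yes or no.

The predator equation gives dP/dt > 0 only when V > 0.784/0.0031 = 253.
Without the predator, V → K = 638. Since 638 > 253, the predator can invade and persist.

Threshold V = 253; K > 253, so yes, the predator persists.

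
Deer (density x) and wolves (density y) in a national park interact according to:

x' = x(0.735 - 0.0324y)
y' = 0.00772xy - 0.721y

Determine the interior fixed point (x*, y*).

x* ≈ 93.4, y* ≈ 22.7

Set dy/dt = 0 with y > 0: 0.00772x - 0.721 = 0, so x* = 0.721/0.00772 = 93.4.
Set dx/dt = 0 with x > 0: 0.735 - 0.0324y = 0, so y* = 0.735/0.0324 = 22.7.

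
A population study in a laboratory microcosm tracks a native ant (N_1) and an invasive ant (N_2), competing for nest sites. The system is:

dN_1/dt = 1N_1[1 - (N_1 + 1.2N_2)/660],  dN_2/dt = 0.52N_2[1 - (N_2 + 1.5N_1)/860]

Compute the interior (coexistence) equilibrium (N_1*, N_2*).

N_1* ≈ 465, N_2* ≈ 163

Setting both brackets to zero gives the nullclines N_1 + 1.2N_2 = 660 and 1.5N_1 + N_2 = 860.
Substituting N_2 = 860 - 1.5N_1 into the first: N_1(1 - 1.2·1.5) = 660 - 1.2·860.
So N_1* = -372/-0.8 = 465, and then N_2* = 860 - 1.5·465 = 163.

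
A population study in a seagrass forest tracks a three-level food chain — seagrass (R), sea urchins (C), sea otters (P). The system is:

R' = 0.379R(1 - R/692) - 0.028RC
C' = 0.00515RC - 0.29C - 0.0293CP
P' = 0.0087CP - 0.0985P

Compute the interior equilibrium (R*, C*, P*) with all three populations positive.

R* ≈ 113, C* ≈ 11.3, P* ≈ 10

From dP/dt = 0: 0.0087C* = 0.0985, so C* = 11.3.
From dR/dt = 0: 0.379(1 - R*/692) = 0.028·11.3, giving R* = 692·(1 - 0.836) = 113.
From dC/dt = 0: 0.00515·113 - 0.29 = 0.0293P*, so P* = 0.293/0.0293 = 10.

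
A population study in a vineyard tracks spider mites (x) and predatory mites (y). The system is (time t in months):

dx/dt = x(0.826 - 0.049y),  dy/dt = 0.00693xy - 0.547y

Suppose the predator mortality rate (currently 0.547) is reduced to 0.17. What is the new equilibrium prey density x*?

x* ≈ 24.5

At the interior fixed point, setting dy/dt = 0 with y > 0 fixes x* = (predator death rate)/(xy coefficient) — independent of the other coefficients.
With the change, x* = 0.17/0.00693 = 24.5; it falls from 78.9.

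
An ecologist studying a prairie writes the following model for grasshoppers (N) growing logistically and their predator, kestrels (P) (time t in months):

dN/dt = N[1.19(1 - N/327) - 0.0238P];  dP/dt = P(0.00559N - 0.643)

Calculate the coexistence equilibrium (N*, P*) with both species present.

N* ≈ 115, P* ≈ 32.4

From dP/dt = 0 with P > 0: 0.00559N* = 0.643, so N* = 115.
Substitute into dN/dt = 0: 1.19(1 - 115/327) = 0.0238P*.
The bracket is 0.648, giving P* = 0.771/0.0238 = 32.4.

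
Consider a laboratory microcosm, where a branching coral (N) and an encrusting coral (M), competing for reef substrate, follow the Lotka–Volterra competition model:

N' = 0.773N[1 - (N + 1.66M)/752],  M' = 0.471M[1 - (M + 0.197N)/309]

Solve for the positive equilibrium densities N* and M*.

N* ≈ 355, M* ≈ 239

Setting both brackets to zero gives the nullclines N + 1.66M = 752 and 0.197N + M = 309.
Substituting M = 309 - 0.197N into the first: N(1 - 1.66·0.197) = 752 - 1.66·309.
So N* = 239/0.673 = 355, and then M* = 309 - 0.197·355 = 239.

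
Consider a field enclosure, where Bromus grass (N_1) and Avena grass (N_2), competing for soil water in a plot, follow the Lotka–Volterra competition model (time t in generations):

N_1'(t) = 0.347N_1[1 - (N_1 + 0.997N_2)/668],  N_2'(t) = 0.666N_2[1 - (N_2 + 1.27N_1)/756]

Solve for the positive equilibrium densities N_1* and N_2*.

N_1* ≈ 322, N_2* ≈ 347

Setting both brackets to zero gives the nullclines N_1 + 0.997N_2 = 668 and 1.27N_1 + N_2 = 756.
Substituting N_2 = 756 - 1.27N_1 into the first: N_1(1 - 0.997·1.27) = 668 - 0.997·756.
So N_1* = -85.7/-0.266 = 322, and then N_2* = 756 - 1.27·322 = 347.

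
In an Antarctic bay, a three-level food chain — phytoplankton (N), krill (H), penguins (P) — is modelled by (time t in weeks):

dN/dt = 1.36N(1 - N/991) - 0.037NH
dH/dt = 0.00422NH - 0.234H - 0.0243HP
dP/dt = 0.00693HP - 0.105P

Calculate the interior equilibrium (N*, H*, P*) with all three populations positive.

N* ≈ 582, H* ≈ 15.2, P* ≈ 91.5

From dP/dt = 0: 0.00693H* = 0.105, so H* = 15.2.
From dN/dt = 0: 1.36(1 - N*/991) = 0.037·15.2, giving N* = 991·(1 - 0.412) = 582.
From dH/dt = 0: 0.00422·582 - 0.234 = 0.0243P*, so P* = 2.22/0.0243 = 91.5.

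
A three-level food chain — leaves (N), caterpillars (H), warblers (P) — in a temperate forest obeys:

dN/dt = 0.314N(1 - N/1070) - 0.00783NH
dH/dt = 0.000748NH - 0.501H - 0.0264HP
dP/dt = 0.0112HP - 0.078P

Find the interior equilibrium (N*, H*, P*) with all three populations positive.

N* ≈ 884, H* ≈ 6.96, P* ≈ 6.07

From dP/dt = 0: 0.0112H* = 0.078, so H* = 6.96.
From dN/dt = 0: 0.314(1 - N*/1070) = 0.00783·6.96, giving N* = 1070·(1 - 0.174) = 884.
From dH/dt = 0: 0.000748·884 - 0.501 = 0.0264P*, so P* = 0.16/0.0264 = 6.07.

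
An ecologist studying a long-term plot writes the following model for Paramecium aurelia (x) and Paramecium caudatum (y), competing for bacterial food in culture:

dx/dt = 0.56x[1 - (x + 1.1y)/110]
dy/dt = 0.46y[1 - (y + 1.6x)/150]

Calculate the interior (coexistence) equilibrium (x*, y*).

Setting both brackets to zero gives the nullclines x + 1.1y = 110 and 1.6x + y = 150.
Substituting y = 150 - 1.6x into the first: x(1 - 1.1·1.6) = 110 - 1.1·150.
So x* = -55/-0.76 = 72.4, and then y* = 150 - 1.6·72.4 = 34.2.

x* ≈ 72.4, y* ≈ 34.2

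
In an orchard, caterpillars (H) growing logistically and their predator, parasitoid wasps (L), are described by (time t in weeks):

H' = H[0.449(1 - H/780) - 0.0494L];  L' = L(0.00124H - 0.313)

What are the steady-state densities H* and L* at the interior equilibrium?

From dL/dt = 0 with L > 0: 0.00124H* = 0.313, so H* = 252.
Substitute into dH/dt = 0: 0.449(1 - 252/780) = 0.0494L*.
The bracket is 0.676, giving L* = 0.304/0.0494 = 6.15.

H* ≈ 252, L* ≈ 6.15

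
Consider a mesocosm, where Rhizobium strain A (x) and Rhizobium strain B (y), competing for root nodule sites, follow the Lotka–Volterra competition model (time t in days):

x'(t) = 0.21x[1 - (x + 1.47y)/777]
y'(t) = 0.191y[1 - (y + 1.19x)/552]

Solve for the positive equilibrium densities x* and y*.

Setting both brackets to zero gives the nullclines x + 1.47y = 777 and 1.19x + y = 552.
Substituting y = 552 - 1.19x into the first: x(1 - 1.47·1.19) = 777 - 1.47·552.
So x* = -34.4/-0.749 = 46, and then y* = 552 - 1.19·46 = 497.

x* ≈ 46, y* ≈ 497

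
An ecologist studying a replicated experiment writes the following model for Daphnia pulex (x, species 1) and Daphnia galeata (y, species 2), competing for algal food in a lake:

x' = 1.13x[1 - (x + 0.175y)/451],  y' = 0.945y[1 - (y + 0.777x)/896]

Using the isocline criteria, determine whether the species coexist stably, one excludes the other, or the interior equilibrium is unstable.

Compare the nullcline intercepts: K1/α12 = 451/0.175 = 2580 > K2 = 896; K2/α21 = 896/0.777 = 1150 > K1 = 451.
Since both inequalities hold, each species can invade when rare, so the interior equilibrium is stable.

stable coexistence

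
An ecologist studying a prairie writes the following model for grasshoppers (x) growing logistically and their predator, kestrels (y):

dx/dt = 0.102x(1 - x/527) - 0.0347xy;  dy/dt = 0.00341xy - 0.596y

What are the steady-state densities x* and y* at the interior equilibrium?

From dy/dt = 0 with y > 0: 0.00341x* = 0.596, so x* = 175.
Substitute into dx/dt = 0: 0.102(1 - 175/527) = 0.0347y*.
The bracket is 0.668, giving y* = 0.0682/0.0347 = 1.96.

x* ≈ 175, y* ≈ 1.96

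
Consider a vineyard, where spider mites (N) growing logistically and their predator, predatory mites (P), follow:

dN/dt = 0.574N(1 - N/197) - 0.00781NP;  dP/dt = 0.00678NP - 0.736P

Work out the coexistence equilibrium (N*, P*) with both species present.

N* ≈ 109, P* ≈ 33

From dP/dt = 0 with P > 0: 0.00678N* = 0.736, so N* = 109.
Substitute into dN/dt = 0: 0.574(1 - 109/197) = 0.00781P*.
The bracket is 0.449, giving P* = 0.258/0.00781 = 33.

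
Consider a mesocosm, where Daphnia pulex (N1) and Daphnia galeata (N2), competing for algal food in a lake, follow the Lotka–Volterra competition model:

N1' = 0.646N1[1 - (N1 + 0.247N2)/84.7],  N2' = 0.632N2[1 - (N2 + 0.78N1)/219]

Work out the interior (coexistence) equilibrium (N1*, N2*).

N1* ≈ 37.9, N2* ≈ 189

Setting both brackets to zero gives the nullclines N1 + 0.247N2 = 84.7 and 0.78N1 + N2 = 219.
Substituting N2 = 219 - 0.78N1 into the first: N1(1 - 0.247·0.78) = 84.7 - 0.247·219.
So N1* = 30.6/0.807 = 37.9, and then N2* = 219 - 0.78·37.9 = 189.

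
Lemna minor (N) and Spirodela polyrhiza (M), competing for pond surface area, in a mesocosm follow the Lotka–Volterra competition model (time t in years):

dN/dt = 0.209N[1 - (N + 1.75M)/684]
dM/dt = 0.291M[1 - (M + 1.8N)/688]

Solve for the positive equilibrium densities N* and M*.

N* ≈ 242, M* ≈ 253

Setting both brackets to zero gives the nullclines N + 1.75M = 684 and 1.8N + M = 688.
Substituting M = 688 - 1.8N into the first: N(1 - 1.75·1.8) = 684 - 1.75·688.
So N* = -520/-2.15 = 242, and then M* = 688 - 1.8·242 = 253.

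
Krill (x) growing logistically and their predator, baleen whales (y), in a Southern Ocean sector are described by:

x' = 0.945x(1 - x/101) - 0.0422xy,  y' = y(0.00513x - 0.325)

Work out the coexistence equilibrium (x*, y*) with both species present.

x* ≈ 63.4, y* ≈ 8.35

From dy/dt = 0 with y > 0: 0.00513x* = 0.325, so x* = 63.4.
Substitute into dx/dt = 0: 0.945(1 - 63.4/101) = 0.0422y*.
The bracket is 0.373, giving y* = 0.352/0.0422 = 8.35.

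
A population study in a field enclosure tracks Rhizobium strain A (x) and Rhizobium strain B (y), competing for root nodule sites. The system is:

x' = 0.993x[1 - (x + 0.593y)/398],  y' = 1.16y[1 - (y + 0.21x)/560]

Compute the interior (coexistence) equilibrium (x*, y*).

Setting both brackets to zero gives the nullclines x + 0.593y = 398 and 0.21x + y = 560.
Substituting y = 560 - 0.21x into the first: x(1 - 0.593·0.21) = 398 - 0.593·560.
So x* = 65.9/0.875 = 75.3, and then y* = 560 - 0.21·75.3 = 544.

x* ≈ 75.3, y* ≈ 544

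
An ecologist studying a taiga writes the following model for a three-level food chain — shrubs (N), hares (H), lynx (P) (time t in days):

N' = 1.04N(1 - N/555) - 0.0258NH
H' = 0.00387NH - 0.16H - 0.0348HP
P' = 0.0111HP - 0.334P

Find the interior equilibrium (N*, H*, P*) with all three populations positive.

From dP/dt = 0: 0.0111H* = 0.334, so H* = 30.1.
From dN/dt = 0: 1.04(1 - N*/555) = 0.0258·30.1, giving N* = 555·(1 - 0.746) = 141.
From dH/dt = 0: 0.00387·141 - 0.16 = 0.0348P*, so P* = 0.385/0.0348 = 11.1.

N* ≈ 141, H* ≈ 30.1, P* ≈ 11.1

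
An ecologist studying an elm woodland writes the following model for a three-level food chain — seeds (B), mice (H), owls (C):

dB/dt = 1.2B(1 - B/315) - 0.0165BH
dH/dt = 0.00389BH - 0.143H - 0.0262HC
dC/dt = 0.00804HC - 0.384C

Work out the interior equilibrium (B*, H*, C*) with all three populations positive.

B* ≈ 108, H* ≈ 47.8, C* ≈ 10.6

From dC/dt = 0: 0.00804H* = 0.384, so H* = 47.8.
From dB/dt = 0: 1.2(1 - B*/315) = 0.0165·47.8, giving B* = 315·(1 - 0.657) = 108.
From dH/dt = 0: 0.00389·108 - 0.143 = 0.0262C*, so C* = 0.278/0.0262 = 10.6.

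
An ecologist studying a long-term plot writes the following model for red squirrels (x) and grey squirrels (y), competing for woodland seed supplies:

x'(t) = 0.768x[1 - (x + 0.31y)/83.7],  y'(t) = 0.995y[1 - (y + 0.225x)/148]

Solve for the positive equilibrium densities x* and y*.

x* ≈ 40.7, y* ≈ 139

Setting both brackets to zero gives the nullclines x + 0.31y = 83.7 and 0.225x + y = 148.
Substituting y = 148 - 0.225x into the first: x(1 - 0.31·0.225) = 83.7 - 0.31·148.
So x* = 37.8/0.93 = 40.7, and then y* = 148 - 0.225·40.7 = 139.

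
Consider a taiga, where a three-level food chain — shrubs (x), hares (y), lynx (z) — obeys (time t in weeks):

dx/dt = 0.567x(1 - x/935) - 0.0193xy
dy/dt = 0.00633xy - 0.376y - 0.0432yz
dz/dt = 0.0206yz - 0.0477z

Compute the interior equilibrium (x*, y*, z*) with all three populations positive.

x* ≈ 861, y* ≈ 2.32, z* ≈ 118

From dz/dt = 0: 0.0206y* = 0.0477, so y* = 2.32.
From dx/dt = 0: 0.567(1 - x*/935) = 0.0193·2.32, giving x* = 935·(1 - 0.0788) = 861.
From dy/dt = 0: 0.00633·861 - 0.376 = 0.0432z*, so z* = 5.08/0.0432 = 118.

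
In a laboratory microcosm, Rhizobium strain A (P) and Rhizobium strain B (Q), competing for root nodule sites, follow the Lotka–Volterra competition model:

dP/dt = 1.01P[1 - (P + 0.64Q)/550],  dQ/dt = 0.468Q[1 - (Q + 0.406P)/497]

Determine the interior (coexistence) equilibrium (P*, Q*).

Setting both brackets to zero gives the nullclines P + 0.64Q = 550 and 0.406P + Q = 497.
Substituting Q = 497 - 0.406P into the first: P(1 - 0.64·0.406) = 550 - 0.64·497.
So P* = 232/0.74 = 313, and then Q* = 497 - 0.406·313 = 370.

P* ≈ 313, Q* ≈ 370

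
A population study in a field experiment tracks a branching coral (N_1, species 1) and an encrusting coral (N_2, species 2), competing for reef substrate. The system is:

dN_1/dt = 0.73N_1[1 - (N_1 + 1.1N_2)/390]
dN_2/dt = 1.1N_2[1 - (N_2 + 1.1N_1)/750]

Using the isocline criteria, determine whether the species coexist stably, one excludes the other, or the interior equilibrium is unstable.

species 2 excludes species 1

Compare the nullcline intercepts: K1/α12 = 390/1.1 = 355 < K2 = 750; K2/α21 = 750/1.1 = 682 > K1 = 390.
Since the inequalities point opposite ways, species 2 can invade but species 1 cannot.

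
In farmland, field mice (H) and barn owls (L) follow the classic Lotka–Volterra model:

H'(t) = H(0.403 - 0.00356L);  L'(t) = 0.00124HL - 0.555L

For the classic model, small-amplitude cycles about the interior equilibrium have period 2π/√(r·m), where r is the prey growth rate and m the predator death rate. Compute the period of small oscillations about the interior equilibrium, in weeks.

Here r = 0.403 and m = 0.555, so r·m = 0.224.
ω = √0.224 = 0.473 per week, hence T = 2π/ω ≈ 13.3 weeks.

T ≈ 13.3 weeks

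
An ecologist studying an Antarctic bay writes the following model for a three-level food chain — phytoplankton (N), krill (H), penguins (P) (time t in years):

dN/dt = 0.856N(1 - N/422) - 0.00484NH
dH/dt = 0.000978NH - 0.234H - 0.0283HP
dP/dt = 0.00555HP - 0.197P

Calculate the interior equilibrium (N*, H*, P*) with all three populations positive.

From dP/dt = 0: 0.00555H* = 0.197, so H* = 35.5.
From dN/dt = 0: 0.856(1 - N*/422) = 0.00484·35.5, giving N* = 422·(1 - 0.201) = 337.
From dH/dt = 0: 0.000978·337 - 0.234 = 0.0283P*, so P* = 0.0959/0.0283 = 3.39.

N* ≈ 337, H* ≈ 35.5, P* ≈ 3.39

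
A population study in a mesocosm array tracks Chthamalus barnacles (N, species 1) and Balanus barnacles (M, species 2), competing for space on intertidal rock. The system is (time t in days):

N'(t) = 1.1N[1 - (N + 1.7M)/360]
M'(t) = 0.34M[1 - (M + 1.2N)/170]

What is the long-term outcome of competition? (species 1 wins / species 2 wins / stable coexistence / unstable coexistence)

Compare the nullcline intercepts: K1/α12 = 360/1.7 = 212 > K2 = 170; K2/α21 = 170/1.2 = 142 < K1 = 360.
Since the inequalities point opposite ways, species 1 can invade but species 2 cannot.

species 1 excludes species 2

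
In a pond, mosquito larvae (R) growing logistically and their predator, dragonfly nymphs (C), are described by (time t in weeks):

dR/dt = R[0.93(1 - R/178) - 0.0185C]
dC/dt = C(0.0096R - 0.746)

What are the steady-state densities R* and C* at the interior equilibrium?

From dC/dt = 0 with C > 0: 0.0096R* = 0.746, so R* = 77.7.
Substitute into dR/dt = 0: 0.93(1 - 77.7/178) = 0.0185C*.
The bracket is 0.563, giving C* = 0.524/0.0185 = 28.3.

R* ≈ 77.7, C* ≈ 28.3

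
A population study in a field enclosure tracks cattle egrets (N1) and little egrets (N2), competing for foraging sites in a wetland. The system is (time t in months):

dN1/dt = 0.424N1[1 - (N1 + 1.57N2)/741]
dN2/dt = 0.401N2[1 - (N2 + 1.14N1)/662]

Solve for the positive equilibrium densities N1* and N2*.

Setting both brackets to zero gives the nullclines N1 + 1.57N2 = 741 and 1.14N1 + N2 = 662.
Substituting N2 = 662 - 1.14N1 into the first: N1(1 - 1.57·1.14) = 741 - 1.57·662.
So N1* = -298/-0.79 = 378, and then N2* = 662 - 1.14·378 = 231.

N1* ≈ 378, N2* ≈ 231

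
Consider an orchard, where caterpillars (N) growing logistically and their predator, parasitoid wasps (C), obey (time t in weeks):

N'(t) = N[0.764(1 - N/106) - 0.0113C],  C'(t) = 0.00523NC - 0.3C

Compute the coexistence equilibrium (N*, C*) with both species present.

N* ≈ 57.4, C* ≈ 31

From dC/dt = 0 with C > 0: 0.00523N* = 0.3, so N* = 57.4.
Substitute into dN/dt = 0: 0.764(1 - 57.4/106) = 0.0113C*.
The bracket is 0.459, giving C* = 0.351/0.0113 = 31.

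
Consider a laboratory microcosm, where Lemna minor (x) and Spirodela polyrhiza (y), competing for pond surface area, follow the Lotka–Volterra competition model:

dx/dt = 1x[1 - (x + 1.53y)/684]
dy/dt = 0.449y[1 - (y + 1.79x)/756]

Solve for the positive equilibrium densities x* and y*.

x* ≈ 272, y* ≈ 269

Setting both brackets to zero gives the nullclines x + 1.53y = 684 and 1.79x + y = 756.
Substituting y = 756 - 1.79x into the first: x(1 - 1.53·1.79) = 684 - 1.53·756.
So x* = -473/-1.74 = 272, and then y* = 756 - 1.79·272 = 269.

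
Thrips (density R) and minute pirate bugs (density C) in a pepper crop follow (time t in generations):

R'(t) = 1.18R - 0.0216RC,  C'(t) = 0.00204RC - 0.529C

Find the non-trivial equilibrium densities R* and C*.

R* ≈ 259, C* ≈ 54.6

Set dC/dt = 0 with C > 0: 0.00204R - 0.529 = 0, so R* = 0.529/0.00204 = 259.
Set dR/dt = 0 with R > 0: 1.18 - 0.0216C = 0, so C* = 1.18/0.0216 = 54.6.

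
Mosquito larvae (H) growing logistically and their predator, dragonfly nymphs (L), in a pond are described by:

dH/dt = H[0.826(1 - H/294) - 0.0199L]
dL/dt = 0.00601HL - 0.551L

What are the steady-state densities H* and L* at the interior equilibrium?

H* ≈ 91.7, L* ≈ 28.6

From dL/dt = 0 with L > 0: 0.00601H* = 0.551, so H* = 91.7.
Substitute into dH/dt = 0: 0.826(1 - 91.7/294) = 0.0199L*.
The bracket is 0.688, giving L* = 0.568/0.0199 = 28.6.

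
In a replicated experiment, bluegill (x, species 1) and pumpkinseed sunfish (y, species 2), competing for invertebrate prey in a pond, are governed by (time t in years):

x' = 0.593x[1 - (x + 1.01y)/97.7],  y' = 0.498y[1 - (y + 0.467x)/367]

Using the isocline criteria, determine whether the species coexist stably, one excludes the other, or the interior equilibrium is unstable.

species 2 excludes species 1

Compare the nullcline intercepts: K1/α12 = 97.7/1.01 = 96.7 < K2 = 367; K2/α21 = 367/0.467 = 786 > K1 = 97.7.
Since the inequalities point opposite ways, species 2 can invade but species 1 cannot.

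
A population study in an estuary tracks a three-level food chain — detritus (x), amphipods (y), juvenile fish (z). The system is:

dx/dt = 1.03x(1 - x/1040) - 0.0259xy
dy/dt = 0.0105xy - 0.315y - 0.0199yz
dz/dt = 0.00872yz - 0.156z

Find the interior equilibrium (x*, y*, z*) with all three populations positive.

From dz/dt = 0: 0.00872y* = 0.156, so y* = 17.9.
From dx/dt = 0: 1.03(1 - x*/1040) = 0.0259·17.9, giving x* = 1040·(1 - 0.45) = 572.
From dy/dt = 0: 0.0105·572 - 0.315 = 0.0199z*, so z* = 5.69/0.0199 = 286.

x* ≈ 572, y* ≈ 17.9, z* ≈ 286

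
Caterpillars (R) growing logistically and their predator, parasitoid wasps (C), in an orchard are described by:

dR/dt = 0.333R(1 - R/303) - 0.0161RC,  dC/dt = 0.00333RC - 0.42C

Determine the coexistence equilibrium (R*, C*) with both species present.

R* ≈ 126, C* ≈ 12.1

From dC/dt = 0 with C > 0: 0.00333R* = 0.42, so R* = 126.
Substitute into dR/dt = 0: 0.333(1 - 126/303) = 0.0161C*.
The bracket is 0.584, giving C* = 0.194/0.0161 = 12.1.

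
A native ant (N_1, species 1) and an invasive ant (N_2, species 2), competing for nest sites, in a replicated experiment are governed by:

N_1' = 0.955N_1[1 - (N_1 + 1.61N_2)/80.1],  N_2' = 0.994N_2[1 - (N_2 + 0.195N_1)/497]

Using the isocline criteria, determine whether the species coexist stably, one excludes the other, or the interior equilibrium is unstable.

Compare the nullcline intercepts: K1/α12 = 80.1/1.61 = 49.8 < K2 = 497; K2/α21 = 497/0.195 = 2550 > K1 = 80.1.
Since the inequalities point opposite ways, species 2 can invade but species 1 cannot.

species 2 excludes species 1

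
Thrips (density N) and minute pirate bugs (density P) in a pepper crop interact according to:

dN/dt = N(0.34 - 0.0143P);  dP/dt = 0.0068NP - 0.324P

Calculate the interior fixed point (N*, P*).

Set dP/dt = 0 with P > 0: 0.0068N - 0.324 = 0, so N* = 0.324/0.0068 = 47.6.
Set dN/dt = 0 with N > 0: 0.34 - 0.0143P = 0, so P* = 0.34/0.0143 = 23.8.

N* ≈ 47.6, P* ≈ 23.8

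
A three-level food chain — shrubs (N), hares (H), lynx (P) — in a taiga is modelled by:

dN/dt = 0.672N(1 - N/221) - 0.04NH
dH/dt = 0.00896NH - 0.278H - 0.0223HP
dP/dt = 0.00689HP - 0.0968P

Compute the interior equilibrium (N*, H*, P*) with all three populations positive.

N* ≈ 36.2, H* ≈ 14, P* ≈ 2.07

From dP/dt = 0: 0.00689H* = 0.0968, so H* = 14.
From dN/dt = 0: 0.672(1 - N*/221) = 0.04·14, giving N* = 221·(1 - 0.836) = 36.2.
From dH/dt = 0: 0.00896·36.2 - 0.278 = 0.0223P*, so P* = 0.0462/0.0223 = 2.07.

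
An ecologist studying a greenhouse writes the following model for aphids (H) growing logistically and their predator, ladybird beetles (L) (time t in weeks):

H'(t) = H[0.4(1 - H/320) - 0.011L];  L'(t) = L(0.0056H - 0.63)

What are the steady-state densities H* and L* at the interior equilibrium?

From dL/dt = 0 with L > 0: 0.0056H* = 0.63, so H* = 112.
Substitute into dH/dt = 0: 0.4(1 - 112/320) = 0.011L*.
The bracket is 0.648, giving L* = 0.259/0.011 = 23.6.

H* ≈ 112, L* ≈ 23.6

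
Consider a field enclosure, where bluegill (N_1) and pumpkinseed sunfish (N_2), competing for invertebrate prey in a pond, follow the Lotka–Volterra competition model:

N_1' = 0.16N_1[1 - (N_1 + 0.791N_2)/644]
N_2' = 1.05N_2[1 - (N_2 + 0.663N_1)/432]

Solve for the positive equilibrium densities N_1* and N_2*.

Setting both brackets to zero gives the nullclines N_1 + 0.791N_2 = 644 and 0.663N_1 + N_2 = 432.
Substituting N_2 = 432 - 0.663N_1 into the first: N_1(1 - 0.791·0.663) = 644 - 0.791·432.
So N_1* = 302/0.476 = 636, and then N_2* = 432 - 0.663·636 = 10.6.

N_1* ≈ 636, N_2* ≈ 10.6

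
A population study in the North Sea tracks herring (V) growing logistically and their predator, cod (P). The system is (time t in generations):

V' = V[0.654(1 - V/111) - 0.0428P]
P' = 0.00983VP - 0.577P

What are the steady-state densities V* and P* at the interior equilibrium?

V* ≈ 58.7, P* ≈ 7.2

From dP/dt = 0 with P > 0: 0.00983V* = 0.577, so V* = 58.7.
Substitute into dV/dt = 0: 0.654(1 - 58.7/111) = 0.0428P*.
The bracket is 0.471, giving P* = 0.308/0.0428 = 7.2.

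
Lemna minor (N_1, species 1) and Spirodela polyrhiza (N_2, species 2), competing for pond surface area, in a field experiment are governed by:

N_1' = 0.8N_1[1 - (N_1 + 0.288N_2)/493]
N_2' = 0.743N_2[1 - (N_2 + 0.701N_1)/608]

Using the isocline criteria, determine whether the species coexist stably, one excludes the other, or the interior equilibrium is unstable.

stable coexistence

Compare the nullcline intercepts: K1/α12 = 493/0.288 = 1710 > K2 = 608; K2/α21 = 608/0.701 = 867 > K1 = 493.
Since both inequalities hold, each species can invade when rare, so the interior equilibrium is stable.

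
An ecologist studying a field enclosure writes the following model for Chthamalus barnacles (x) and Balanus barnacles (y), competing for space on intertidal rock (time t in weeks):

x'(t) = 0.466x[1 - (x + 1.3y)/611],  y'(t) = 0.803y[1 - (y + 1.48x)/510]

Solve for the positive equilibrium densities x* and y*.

x* ≈ 56.3, y* ≈ 427

Setting both brackets to zero gives the nullclines x + 1.3y = 611 and 1.48x + y = 510.
Substituting y = 510 - 1.48x into the first: x(1 - 1.3·1.48) = 611 - 1.3·510.
So x* = -52/-0.924 = 56.3, and then y* = 510 - 1.48·56.3 = 427.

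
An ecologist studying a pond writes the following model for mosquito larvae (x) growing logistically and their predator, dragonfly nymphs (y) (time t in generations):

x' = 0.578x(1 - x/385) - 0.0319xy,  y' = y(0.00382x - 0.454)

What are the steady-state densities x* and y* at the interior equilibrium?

x* ≈ 119, y* ≈ 12.5

From dy/dt = 0 with y > 0: 0.00382x* = 0.454, so x* = 119.
Substitute into dx/dt = 0: 0.578(1 - 119/385) = 0.0319y*.
The bracket is 0.691, giving y* = 0.4/0.0319 = 12.5.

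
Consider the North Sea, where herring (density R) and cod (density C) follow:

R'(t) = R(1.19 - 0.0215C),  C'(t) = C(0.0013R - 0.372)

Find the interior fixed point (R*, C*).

Set dC/dt = 0 with C > 0: 0.0013R - 0.372 = 0, so R* = 0.372/0.0013 = 286.
Set dR/dt = 0 with R > 0: 1.19 - 0.0215C = 0, so C* = 1.19/0.0215 = 55.3.

R* ≈ 286, C* ≈ 55.3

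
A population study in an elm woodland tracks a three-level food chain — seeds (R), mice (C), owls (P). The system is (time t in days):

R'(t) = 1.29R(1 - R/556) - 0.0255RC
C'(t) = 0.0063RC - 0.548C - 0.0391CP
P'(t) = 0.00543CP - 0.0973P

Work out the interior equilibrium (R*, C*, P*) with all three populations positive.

R* ≈ 359, C* ≈ 17.9, P* ≈ 43.8

From dP/dt = 0: 0.00543C* = 0.0973, so C* = 17.9.
From dR/dt = 0: 1.29(1 - R*/556) = 0.0255·17.9, giving R* = 556·(1 - 0.354) = 359.
From dC/dt = 0: 0.0063·359 - 0.548 = 0.0391P*, so P* = 1.71/0.0391 = 43.8.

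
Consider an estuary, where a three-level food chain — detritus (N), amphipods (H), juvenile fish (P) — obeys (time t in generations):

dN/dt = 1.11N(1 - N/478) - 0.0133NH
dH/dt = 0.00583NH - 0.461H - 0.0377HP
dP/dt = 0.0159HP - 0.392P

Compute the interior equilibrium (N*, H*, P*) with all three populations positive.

N* ≈ 337, H* ≈ 24.7, P* ≈ 39.9

From dP/dt = 0: 0.0159H* = 0.392, so H* = 24.7.
From dN/dt = 0: 1.11(1 - N*/478) = 0.0133·24.7, giving N* = 478·(1 - 0.295) = 337.
From dH/dt = 0: 0.00583·337 - 0.461 = 0.0377P*, so P* = 1.5/0.0377 = 39.9.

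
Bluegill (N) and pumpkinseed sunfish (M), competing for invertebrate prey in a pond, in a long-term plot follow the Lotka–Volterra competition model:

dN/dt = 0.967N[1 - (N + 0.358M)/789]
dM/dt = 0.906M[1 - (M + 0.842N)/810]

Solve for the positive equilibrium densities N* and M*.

Setting both brackets to zero gives the nullclines N + 0.358M = 789 and 0.842N + M = 810.
Substituting M = 810 - 0.842N into the first: N(1 - 0.358·0.842) = 789 - 0.358·810.
So N* = 499/0.699 = 714, and then M* = 810 - 0.842·714 = 209.

N* ≈ 714, M* ≈ 209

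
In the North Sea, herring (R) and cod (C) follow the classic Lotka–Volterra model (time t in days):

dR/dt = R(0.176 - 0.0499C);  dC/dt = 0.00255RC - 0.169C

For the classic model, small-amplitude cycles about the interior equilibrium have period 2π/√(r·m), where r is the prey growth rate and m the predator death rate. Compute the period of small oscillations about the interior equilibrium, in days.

Here r = 0.176 and m = 0.169, so r·m = 0.0297.
ω = √0.0297 = 0.172 per day, hence T = 2π/ω ≈ 36.4 days.

T ≈ 36.4 days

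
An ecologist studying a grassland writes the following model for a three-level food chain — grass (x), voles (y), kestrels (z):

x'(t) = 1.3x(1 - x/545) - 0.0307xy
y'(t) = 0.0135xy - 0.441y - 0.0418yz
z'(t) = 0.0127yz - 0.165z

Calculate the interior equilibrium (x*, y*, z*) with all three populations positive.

x* ≈ 378, y* ≈ 13, z* ≈ 111

From dz/dt = 0: 0.0127y* = 0.165, so y* = 13.
From dx/dt = 0: 1.3(1 - x*/545) = 0.0307·13, giving x* = 545·(1 - 0.307) = 378.
From dy/dt = 0: 0.0135·378 - 0.441 = 0.0418z*, so z* = 4.66/0.0418 = 111.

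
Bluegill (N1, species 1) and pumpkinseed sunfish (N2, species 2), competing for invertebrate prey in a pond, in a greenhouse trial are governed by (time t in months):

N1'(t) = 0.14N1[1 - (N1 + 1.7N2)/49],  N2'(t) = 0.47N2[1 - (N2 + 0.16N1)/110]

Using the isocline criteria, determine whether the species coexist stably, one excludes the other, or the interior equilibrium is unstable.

Compare the nullcline intercepts: K1/α12 = 49/1.7 = 28.8 < K2 = 110; K2/α21 = 110/0.16 = 688 > K1 = 49.
Since the inequalities point opposite ways, species 2 can invade but species 1 cannot.

species 2 excludes species 1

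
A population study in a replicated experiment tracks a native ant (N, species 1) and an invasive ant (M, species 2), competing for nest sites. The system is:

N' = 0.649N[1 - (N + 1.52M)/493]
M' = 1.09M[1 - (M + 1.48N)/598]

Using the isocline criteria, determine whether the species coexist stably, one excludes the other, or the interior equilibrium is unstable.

Compare the nullcline intercepts: K1/α12 = 493/1.52 = 324 < K2 = 598; K2/α21 = 598/1.48 = 404 < K1 = 493.
Since both are reversed, neither can invade when rare; the interior point is a saddle.

unstable coexistence (outcome depends on initial conditions)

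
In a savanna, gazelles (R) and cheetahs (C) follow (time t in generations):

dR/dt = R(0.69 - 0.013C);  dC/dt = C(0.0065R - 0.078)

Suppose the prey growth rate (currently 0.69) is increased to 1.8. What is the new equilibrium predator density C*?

C* ≈ 138

At the interior fixed point, setting dR/dt = 0 with R > 0 fixes C* = (prey growth rate)/(RC coefficient) — independent of the other coefficients.
With the change, C* = 1.8/0.013 = 138; it rises from 53.1.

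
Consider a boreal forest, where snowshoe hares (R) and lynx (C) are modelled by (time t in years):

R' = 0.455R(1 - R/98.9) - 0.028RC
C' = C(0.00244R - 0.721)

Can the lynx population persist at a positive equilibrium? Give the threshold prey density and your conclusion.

Threshold R = 295; K < 295, so no, the predator goes extinct.

The predator equation gives dC/dt > 0 only when R > 0.721/0.00244 = 295.
Without the predator, R → K = 98.9. Since 98.9 < 295, the predator cannot invade.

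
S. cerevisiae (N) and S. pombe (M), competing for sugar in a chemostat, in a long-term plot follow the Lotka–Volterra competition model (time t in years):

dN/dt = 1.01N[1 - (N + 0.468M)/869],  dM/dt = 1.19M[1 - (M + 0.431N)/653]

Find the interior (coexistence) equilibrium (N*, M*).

Setting both brackets to zero gives the nullclines N + 0.468M = 869 and 0.431N + M = 653.
Substituting M = 653 - 0.431N into the first: N(1 - 0.468·0.431) = 869 - 0.468·653.
So N* = 563/0.798 = 706, and then M* = 653 - 0.431·706 = 349.

N* ≈ 706, M* ≈ 349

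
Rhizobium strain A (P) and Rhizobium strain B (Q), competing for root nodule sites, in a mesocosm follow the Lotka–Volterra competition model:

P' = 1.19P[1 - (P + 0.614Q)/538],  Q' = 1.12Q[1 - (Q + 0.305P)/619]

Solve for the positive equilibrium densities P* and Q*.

Setting both brackets to zero gives the nullclines P + 0.614Q = 538 and 0.305P + Q = 619.
Substituting Q = 619 - 0.305P into the first: P(1 - 0.614·0.305) = 538 - 0.614·619.
So P* = 158/0.813 = 194, and then Q* = 619 - 0.305·194 = 560.

P* ≈ 194, Q* ≈ 560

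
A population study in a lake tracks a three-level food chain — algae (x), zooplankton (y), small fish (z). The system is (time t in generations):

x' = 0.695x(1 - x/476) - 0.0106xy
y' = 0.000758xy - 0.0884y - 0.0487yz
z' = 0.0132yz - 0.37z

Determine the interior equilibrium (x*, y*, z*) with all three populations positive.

From dz/dt = 0: 0.0132y* = 0.37, so y* = 28.
From dx/dt = 0: 0.695(1 - x*/476) = 0.0106·28, giving x* = 476·(1 - 0.428) = 273.
From dy/dt = 0: 0.000758·273 - 0.0884 = 0.0487z*, so z* = 0.118/0.0487 = 2.43.

x* ≈ 273, y* ≈ 28, z* ≈ 2.43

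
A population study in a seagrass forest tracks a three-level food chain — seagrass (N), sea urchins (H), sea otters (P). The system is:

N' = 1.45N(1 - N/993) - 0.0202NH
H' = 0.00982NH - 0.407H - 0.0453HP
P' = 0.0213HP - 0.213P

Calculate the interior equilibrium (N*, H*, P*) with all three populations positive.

N* ≈ 855, H* ≈ 10, P* ≈ 176

From dP/dt = 0: 0.0213H* = 0.213, so H* = 10.
From dN/dt = 0: 1.45(1 - N*/993) = 0.0202·10, giving N* = 993·(1 - 0.139) = 855.
From dH/dt = 0: 0.00982·855 - 0.407 = 0.0453P*, so P* = 7.99/0.0453 = 176.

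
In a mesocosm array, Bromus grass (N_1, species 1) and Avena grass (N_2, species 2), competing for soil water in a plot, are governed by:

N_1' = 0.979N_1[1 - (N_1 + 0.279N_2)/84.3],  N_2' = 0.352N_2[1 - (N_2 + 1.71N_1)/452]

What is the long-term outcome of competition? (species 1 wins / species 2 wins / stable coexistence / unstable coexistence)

Compare the nullcline intercepts: K1/α12 = 84.3/0.279 = 302 < K2 = 452; K2/α21 = 452/1.71 = 264 > K1 = 84.3.
Since the inequalities point opposite ways, species 2 can invade but species 1 cannot.

species 2 excludes species 1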